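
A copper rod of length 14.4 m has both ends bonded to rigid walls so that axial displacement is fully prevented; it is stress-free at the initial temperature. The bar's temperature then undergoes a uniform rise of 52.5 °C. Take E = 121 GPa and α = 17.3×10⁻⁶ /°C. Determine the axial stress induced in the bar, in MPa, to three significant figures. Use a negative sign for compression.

Free thermal expansion αLΔT = 17.3e-6 · 14400 · 52.5 = 13.08 mm.
The walls impose strain ε = −(13.08)/14400 = -9.0825e-04; σ = Eε = 121000 · -9.0825e-04 = -109.9 MPa.

-110 MPa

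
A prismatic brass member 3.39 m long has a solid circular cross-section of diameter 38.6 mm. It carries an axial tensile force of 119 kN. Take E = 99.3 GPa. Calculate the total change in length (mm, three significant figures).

3.47 mm

A = 1170 mm².
δ_mech = NL/(AE) = 119000·3390/(1170·99300) = 3.472 mm.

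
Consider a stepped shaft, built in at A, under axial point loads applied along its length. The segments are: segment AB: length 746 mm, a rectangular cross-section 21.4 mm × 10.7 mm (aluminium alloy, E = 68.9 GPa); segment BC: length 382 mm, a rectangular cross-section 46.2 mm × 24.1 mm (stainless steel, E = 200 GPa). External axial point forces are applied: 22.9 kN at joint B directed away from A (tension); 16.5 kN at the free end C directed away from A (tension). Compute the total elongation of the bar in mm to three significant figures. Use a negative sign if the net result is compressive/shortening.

1.89 mm

Internal axial forces (sectioning from the free end, tension +): N_BC = 16.5 kN, N_AB = 39.4 kN.
A_AB = 229 mm².
A_BC = 1113 mm².
δ_AB = 39400·746/(229·68900) = 1.863 mm
δ_BC = 16500·382/(1113·200000) = 0.0283 mm
δ = Σδ_i = 1.891 mm.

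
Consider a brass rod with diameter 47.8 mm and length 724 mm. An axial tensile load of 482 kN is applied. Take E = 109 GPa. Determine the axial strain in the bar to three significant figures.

0.00246

A = 1795 mm².
σ = N/A = 268.6 MPa; ε = σ/E = 268.6/109000 = 2.464e-03.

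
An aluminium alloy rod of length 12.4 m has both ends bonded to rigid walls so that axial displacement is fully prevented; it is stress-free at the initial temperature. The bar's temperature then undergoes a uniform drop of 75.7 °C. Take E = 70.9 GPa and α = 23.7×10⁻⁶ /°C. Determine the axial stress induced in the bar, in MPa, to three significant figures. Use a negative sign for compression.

127 MPa

Free thermal expansion αLΔT = 23.7e-6 · 12400 · -75.7 = -22.25 mm.
The walls impose strain ε = −(-22.25)/12400 = 1.7941e-03; σ = Eε = 70900 · 1.7941e-03 = 127.2 MPa.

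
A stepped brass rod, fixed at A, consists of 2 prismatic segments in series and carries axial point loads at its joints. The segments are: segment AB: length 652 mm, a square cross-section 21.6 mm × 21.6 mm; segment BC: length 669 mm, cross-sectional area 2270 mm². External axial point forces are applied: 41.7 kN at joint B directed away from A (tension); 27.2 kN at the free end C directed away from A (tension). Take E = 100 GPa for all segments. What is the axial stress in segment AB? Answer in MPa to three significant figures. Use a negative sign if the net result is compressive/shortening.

Internal axial forces (sectioning from the free end, tension +): N_BC = 27.2 kN, N_AB = 68.9 kN.
A_AB = 466.6 mm².
σ_AB = N_AB/A_AB = 68900/466.6 = 147.7 MPa.

148 MPa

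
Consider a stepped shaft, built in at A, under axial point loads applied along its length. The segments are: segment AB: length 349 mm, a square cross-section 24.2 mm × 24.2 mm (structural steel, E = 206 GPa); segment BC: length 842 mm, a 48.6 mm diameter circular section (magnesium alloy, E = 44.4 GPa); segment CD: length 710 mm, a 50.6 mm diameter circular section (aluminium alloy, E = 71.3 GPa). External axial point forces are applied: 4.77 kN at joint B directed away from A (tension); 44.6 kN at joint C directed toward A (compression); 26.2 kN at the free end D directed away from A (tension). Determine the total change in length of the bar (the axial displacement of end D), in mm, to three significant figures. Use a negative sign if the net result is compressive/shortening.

-0.0978 mm

Internal axial forces (sectioning from the free end, tension +): N_CD = 26.2 kN, N_BC = -18.4 kN, N_AB = -13.63 kN.
A_AB = 585.6 mm².
A_BC = 1855 mm².
A_CD = 2011 mm².
δ_AB = -13630·349/(585.6·206000) = -0.03943 mm
δ_BC = -18400·842/(1855·44400) = -0.1881 mm
δ_CD = 26200·710/(2011·71300) = 0.1297 mm
δ = Σδ_i = -0.09779 mm.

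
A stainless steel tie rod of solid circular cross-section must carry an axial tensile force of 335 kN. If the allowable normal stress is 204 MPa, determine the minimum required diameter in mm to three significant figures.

Required area A ≥ P/σ_allow = 335000/204 = 1642 mm².
For a solid circular section, d ≥ √(4A/π) = 45.73 mm.

45.7 mm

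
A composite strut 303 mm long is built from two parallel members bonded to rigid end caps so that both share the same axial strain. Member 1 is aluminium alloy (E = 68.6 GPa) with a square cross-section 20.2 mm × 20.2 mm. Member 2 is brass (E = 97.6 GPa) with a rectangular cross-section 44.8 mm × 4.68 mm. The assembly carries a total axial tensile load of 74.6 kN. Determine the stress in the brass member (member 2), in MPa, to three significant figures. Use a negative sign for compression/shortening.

150 MPa

A_1 = 408 mm².
A_2 = 209.7 mm².
Equal strain + equilibrium ⇒ each member carries load in proportion to AE: A₁E₁ = 27990000 N, A₂E₂ = 20460000 N, ΣAE = 48450000 N.
σ₂ = P·E₂/ΣAE = 74600·97600/48450000 = 150.3 MPa.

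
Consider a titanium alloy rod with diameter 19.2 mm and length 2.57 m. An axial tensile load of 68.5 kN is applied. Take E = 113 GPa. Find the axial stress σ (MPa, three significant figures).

A = 289.5 mm².
σ = N/A = 68500/289.5 = 236.6 MPa.

237 MPa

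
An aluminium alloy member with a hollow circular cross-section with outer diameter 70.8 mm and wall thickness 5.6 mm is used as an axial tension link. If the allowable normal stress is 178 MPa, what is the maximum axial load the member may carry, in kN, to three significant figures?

204 kN

A = 1147 mm².
P_max = σ_allow · A = 178 · 1147 = 204200 N = 204.2 kN.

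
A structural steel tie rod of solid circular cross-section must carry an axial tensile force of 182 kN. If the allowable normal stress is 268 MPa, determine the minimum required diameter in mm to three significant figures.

29.4 mm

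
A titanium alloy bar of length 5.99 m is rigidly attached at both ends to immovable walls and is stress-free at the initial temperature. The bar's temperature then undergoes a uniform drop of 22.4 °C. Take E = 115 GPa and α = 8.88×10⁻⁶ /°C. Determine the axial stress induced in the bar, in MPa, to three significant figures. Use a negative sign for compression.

22.9 MPa

Free thermal expansion αLΔT = 8.88e-6 · 5990 · -22.4 = -1.191 mm.
The walls impose strain ε = −(-1.191)/5990 = 1.9891e-04; σ = Eε = 115000 · 1.9891e-04 = 22.87 MPa.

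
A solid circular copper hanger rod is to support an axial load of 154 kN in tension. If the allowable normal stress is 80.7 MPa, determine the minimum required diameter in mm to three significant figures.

49.3 mm

Required area A ≥ P/σ_allow = 154000/80.7 = 1908 mm².
For a solid circular section, d ≥ √(4A/π) = 49.29 mm.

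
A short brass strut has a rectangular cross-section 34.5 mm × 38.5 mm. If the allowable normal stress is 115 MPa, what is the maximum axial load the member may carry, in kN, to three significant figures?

153 kN

A = 1328 mm².
P_max = σ_allow · A = 115 · 1328 = 152700 N = 152.7 kN.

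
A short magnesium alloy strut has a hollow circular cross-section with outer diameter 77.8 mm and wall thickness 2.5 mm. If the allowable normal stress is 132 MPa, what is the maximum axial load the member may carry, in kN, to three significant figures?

78.1 kN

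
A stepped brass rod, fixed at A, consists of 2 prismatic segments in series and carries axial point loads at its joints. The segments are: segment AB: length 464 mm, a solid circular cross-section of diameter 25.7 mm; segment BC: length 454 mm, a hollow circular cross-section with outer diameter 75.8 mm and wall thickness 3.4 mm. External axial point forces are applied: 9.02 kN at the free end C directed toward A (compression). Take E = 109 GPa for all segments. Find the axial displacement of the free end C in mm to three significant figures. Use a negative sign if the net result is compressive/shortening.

-0.123 mm

Internal axial forces (sectioning from the free end, tension +): N_BC = -9.02 kN, N_AB = -9.02 kN.
A_AB = 518.7 mm².
A_BC = 773.3 mm².
δ_AB = -9020·464/(518.7·109000) = -0.07402 mm
δ_BC = -9020·454/(773.3·109000) = -0.04858 mm
δ = Σδ_i = -0.1226 mm.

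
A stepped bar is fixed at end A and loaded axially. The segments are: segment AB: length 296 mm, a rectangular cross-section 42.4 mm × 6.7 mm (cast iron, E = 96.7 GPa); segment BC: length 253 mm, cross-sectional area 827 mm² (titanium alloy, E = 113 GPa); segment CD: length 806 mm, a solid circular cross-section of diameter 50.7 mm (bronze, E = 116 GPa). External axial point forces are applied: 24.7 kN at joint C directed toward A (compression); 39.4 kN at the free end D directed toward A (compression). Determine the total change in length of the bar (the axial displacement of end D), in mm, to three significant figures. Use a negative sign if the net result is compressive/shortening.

-1.00 mm

Internal axial forces (sectioning from the free end, tension +): N_CD = -39.4 kN, N_BC = -64.1 kN, N_AB = -64.1 kN.
A_AB = 284.1 mm².
A_CD = 2019 mm².
δ_AB = -64100·296/(284.1·96700) = -0.6907 mm
δ_BC = -64100·253/(827·113000) = -0.1735 mm
δ_CD = -39400·806/(2019·116000) = -0.1356 mm
δ = Σδ_i = -0.9998 mm.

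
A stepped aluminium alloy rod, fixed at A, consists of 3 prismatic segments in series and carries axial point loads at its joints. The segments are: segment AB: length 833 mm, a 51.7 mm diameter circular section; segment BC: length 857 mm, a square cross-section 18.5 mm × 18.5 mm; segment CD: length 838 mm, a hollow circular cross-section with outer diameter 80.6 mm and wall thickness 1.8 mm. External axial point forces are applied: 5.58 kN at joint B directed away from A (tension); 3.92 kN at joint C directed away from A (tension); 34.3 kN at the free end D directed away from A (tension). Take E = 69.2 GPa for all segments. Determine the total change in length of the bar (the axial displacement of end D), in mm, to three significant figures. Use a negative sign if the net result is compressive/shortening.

2.57 mm

Internal axial forces (sectioning from the free end, tension +): N_CD = 34.3 kN, N_BC = 38.22 kN, N_AB = 43.8 kN.
A_AB = 2099 mm².
A_BC = 342.2 mm².
A_CD = 445.6 mm².
δ_AB = 43800·833/(2099·69200) = 0.2512 mm
δ_BC = 38220·857/(342.2·69200) = 1.383 mm
δ_CD = 34300·838/(445.6·69200) = 0.9321 mm
δ = Σδ_i = 2.566 mm.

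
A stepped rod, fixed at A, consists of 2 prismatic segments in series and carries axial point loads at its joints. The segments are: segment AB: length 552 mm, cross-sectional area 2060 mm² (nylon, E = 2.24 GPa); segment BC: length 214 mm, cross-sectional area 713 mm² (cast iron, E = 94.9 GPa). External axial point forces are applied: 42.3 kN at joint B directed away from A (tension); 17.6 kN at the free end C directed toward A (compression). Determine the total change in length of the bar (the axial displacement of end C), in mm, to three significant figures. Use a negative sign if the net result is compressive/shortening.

2.90 mm

Internal axial forces (sectioning from the free end, tension +): N_BC = -17.6 kN, N_AB = 24.7 kN.
δ_AB = 24700·552/(2060·2240) = 2.955 mm
δ_BC = -17600·214/(713·94900) = -0.05566 mm
δ = Σδ_i = 2.899 mm.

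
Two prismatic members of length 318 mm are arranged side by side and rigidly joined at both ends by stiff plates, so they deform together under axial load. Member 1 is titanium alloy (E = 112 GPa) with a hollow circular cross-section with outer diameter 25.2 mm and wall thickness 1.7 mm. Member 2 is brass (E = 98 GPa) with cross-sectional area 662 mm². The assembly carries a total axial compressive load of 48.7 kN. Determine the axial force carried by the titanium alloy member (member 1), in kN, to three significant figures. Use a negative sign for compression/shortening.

-8.67 kN

A_1 = 125.5 mm².
Equal strain + equilibrium ⇒ each member carries load in proportion to AE: A₁E₁ = 14060000 N, A₂E₂ = 64880000 N, ΣAE = 78930000 N.
F₁ = P·A₁E₁/ΣAE = -48700·14060000/78930000 = -8673 N.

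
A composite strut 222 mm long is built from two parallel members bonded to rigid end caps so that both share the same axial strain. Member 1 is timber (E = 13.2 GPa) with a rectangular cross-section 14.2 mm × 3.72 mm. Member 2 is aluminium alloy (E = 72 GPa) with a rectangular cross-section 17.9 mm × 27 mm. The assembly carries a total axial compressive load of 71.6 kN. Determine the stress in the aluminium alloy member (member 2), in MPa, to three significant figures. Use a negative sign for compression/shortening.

-145 MPa

A_1 = 52.82 mm².
A_2 = 483.3 mm².
Equal strain + equilibrium ⇒ each member carries load in proportion to AE: A₁E₁ = 697300 N, A₂E₂ = 34800000 N, ΣAE = 35490000 N.
σ₂ = P·E₂/ΣAE = -71600·72000/35490000 = -145.2 MPa.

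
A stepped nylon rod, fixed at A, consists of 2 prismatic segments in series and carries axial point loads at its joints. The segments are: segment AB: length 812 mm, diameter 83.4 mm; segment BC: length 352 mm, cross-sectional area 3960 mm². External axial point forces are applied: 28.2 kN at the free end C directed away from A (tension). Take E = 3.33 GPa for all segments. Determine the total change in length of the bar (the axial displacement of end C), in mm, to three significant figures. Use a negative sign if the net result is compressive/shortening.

2.01 mm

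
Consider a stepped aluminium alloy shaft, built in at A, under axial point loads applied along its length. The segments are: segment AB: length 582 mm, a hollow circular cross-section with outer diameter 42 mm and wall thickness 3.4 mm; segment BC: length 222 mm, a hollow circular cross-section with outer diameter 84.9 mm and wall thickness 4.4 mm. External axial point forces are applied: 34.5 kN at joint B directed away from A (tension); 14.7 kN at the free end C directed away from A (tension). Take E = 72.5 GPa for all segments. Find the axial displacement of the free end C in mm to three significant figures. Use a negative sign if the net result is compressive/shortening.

0.998 mm

Internal axial forces (sectioning from the free end, tension +): N_BC = 14.7 kN, N_AB = 49.2 kN.
A_AB = 412.3 mm².
A_BC = 1113 mm².
δ_AB = 49200·582/(412.3·72500) = 0.9579 mm
δ_BC = 14700·222/(1113·72500) = 0.04045 mm
δ = Σδ_i = 0.9984 mm.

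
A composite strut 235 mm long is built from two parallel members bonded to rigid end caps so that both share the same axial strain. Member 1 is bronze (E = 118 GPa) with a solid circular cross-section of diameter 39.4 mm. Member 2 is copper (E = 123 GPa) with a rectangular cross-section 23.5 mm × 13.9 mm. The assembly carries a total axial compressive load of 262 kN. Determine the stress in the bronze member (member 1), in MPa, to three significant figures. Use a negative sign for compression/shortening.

-168 MPa

A_1 = 1219 mm².
A_2 = 326.7 mm².
Equal strain + equilibrium ⇒ each member carries load in proportion to AE: A₁E₁ = 143900000 N, A₂E₂ = 40180000 N, ΣAE = 184000000 N.
σ₁ = P·E₁/ΣAE = -262000·118000/184000000 = -168 MPa.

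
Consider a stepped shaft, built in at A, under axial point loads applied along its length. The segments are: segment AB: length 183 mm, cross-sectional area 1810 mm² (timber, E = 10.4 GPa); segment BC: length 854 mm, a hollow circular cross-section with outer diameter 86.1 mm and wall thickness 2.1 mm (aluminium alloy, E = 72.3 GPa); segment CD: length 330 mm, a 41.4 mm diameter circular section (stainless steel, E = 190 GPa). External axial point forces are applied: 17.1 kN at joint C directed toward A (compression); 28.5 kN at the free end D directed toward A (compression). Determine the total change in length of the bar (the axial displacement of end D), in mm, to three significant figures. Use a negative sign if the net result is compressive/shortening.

Internal axial forces (sectioning from the free end, tension +): N_CD = -28.5 kN, N_BC = -45.6 kN, N_AB = -45.6 kN.
A_BC = 554.2 mm².
A_CD = 1346 mm².
δ_AB = -45600·183/(1810·10400) = -0.4433 mm
δ_BC = -45600·854/(554.2·72300) = -0.9719 mm
δ_CD = -28500·330/(1346·190000) = -0.03677 mm
δ = Σδ_i = -1.452 mm.

-1.45 mm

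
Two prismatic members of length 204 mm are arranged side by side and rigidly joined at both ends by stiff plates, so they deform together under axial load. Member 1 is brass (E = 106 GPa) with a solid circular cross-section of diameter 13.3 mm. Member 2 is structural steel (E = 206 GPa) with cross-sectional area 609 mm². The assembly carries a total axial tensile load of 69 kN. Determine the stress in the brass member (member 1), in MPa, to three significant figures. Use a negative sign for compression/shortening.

52.2 MPa

A_1 = 138.9 mm².
Equal strain + equilibrium ⇒ each member carries load in proportion to AE: A₁E₁ = 14730000 N, A₂E₂ = 125500000 N, ΣAE = 140200000 N.
σ₁ = P·E₁/ΣAE = 69000·106000/140200000 = 52.18 MPa.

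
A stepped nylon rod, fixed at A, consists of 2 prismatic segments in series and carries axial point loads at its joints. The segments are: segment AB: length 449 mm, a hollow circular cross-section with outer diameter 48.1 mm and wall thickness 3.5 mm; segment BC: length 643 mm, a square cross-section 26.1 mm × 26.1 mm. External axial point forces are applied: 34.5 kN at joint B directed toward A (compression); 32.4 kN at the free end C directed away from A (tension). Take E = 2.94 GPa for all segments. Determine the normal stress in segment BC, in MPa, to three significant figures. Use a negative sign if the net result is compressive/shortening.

47.6 MPa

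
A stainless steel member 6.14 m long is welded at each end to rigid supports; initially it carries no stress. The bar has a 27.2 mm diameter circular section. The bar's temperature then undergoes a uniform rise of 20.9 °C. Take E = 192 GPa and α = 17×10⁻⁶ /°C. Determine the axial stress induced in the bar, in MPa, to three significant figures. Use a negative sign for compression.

-68.2 MPa

Free thermal expansion αLΔT = 17e-6 · 6140 · 20.9 = 2.182 mm.
The walls impose strain ε = −(2.182)/6140 = -3.5530e-04; σ = Eε = 192000 · -3.5530e-04 = -68.22 MPa.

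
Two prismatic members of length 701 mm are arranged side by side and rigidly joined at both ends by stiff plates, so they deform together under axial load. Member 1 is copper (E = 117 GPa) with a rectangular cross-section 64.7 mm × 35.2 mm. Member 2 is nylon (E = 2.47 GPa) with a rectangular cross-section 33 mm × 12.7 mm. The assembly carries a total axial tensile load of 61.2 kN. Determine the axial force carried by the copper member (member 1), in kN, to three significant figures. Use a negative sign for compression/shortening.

A_1 = 2277 mm².
A_2 = 419.1 mm².
Equal strain + equilibrium ⇒ each member carries load in proportion to AE: A₁E₁ = 266500000 N, A₂E₂ = 1035000 N, ΣAE = 267500000 N.
F₁ = P·A₁E₁/ΣAE = 61200·266500000/267500000 = 60960 N.

61.0 kN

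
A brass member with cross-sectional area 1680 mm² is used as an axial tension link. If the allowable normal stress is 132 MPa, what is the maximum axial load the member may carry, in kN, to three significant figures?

P_max = σ_allow · A = 132 · 1680 = 221800 N = 221.8 kN.

222 kN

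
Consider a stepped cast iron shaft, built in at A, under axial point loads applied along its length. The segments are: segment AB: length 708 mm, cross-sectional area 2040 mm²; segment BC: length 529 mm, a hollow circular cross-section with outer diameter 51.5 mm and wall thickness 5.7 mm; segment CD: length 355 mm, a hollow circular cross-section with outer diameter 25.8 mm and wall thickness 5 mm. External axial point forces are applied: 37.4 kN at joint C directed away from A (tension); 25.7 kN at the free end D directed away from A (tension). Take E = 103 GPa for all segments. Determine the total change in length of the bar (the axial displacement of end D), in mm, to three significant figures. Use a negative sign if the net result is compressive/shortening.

Internal axial forces (sectioning from the free end, tension +): N_CD = 25.7 kN, N_BC = 63.1 kN, N_AB = 63.1 kN.
A_BC = 820.1 mm².
A_CD = 326.7 mm².
δ_AB = 63100·708/(2040·103000) = 0.2126 mm
δ_BC = 63100·529/(820.1·103000) = 0.3951 mm
δ_CD = 25700·355/(326.7·103000) = 0.2711 mm
δ = Σδ_i = 0.8789 mm.

0.879 mm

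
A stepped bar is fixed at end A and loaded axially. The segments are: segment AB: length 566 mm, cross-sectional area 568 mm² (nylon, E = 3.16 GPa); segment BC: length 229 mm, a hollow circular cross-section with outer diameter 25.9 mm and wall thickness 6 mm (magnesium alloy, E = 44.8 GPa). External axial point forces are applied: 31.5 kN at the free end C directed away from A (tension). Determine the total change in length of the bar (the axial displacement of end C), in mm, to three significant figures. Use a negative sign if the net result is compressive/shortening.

Internal axial forces (sectioning from the free end, tension +): N_BC = 31.5 kN, N_AB = 31.5 kN.
A_BC = 375.1 mm².
δ_AB = 31500·566/(568·3160) = 9.933 mm
δ_BC = 31500·229/(375.1·44800) = 0.4293 mm
δ = Σδ_i = 10.36 mm.

10.4 mm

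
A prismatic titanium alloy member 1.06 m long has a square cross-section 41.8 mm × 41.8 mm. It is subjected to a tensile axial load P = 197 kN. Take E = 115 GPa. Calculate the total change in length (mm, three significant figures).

1.04 mm

A = 1747 mm².
δ_mech = NL/(AE) = 197000·1060/(1747·115000) = 1.039 mm.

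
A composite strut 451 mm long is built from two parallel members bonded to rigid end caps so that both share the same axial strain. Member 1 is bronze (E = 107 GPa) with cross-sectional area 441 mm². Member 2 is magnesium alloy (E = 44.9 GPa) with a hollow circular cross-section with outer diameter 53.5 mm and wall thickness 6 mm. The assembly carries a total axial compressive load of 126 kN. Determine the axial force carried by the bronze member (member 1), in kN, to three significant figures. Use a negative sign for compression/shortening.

-68.0 kN

A_2 = 895.4 mm².
Equal strain + equilibrium ⇒ each member carries load in proportion to AE: A₁E₁ = 47190000 N, A₂E₂ = 40200000 N, ΣAE = 87390000 N.
F₁ = P·A₁E₁/ΣAE = -126000·47190000/87390000 = -68040 N.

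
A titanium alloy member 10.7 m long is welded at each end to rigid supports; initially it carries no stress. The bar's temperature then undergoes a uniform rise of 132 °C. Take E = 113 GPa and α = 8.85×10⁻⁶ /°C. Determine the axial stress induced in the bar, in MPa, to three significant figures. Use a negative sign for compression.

Free thermal expansion αLΔT = 8.85e-6 · 10700 · 132 = 12.5 mm.
The walls impose strain ε = −(12.5)/10700 = -1.1682e-03; σ = Eε = 113000 · -1.1682e-03 = -132 MPa.

-132 MPa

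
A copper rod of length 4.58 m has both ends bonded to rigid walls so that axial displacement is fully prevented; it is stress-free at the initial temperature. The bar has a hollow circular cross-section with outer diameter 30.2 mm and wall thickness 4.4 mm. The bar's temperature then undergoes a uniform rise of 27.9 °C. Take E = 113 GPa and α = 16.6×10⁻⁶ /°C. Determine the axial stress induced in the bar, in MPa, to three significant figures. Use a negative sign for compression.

-52.3 MPa

Free thermal expansion αLΔT = 16.6e-6 · 4580 · 27.9 = 2.121 mm.
The walls impose strain ε = −(2.121)/4580 = -4.6314e-04; σ = Eε = 113000 · -4.6314e-04 = -52.33 MPa.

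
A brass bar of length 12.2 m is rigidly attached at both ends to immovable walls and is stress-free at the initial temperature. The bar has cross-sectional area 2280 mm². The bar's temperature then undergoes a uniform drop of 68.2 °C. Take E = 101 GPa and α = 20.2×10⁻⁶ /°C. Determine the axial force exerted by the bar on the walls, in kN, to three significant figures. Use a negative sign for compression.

317 kN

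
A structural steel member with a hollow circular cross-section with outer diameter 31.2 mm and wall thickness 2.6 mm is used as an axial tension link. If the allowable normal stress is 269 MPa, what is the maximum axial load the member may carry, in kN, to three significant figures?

62.8 kN

A = 233.6 mm².
P_max = σ_allow · A = 269 · 233.6 = 62840 N = 62.84 kN.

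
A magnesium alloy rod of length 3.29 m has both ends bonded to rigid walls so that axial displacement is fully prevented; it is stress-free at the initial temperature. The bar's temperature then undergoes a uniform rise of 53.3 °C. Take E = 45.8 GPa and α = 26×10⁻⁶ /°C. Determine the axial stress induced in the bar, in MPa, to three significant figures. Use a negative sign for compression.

-63.5 MPa

Free thermal expansion αLΔT = 26e-6 · 3290 · 53.3 = 4.559 mm.
The walls impose strain ε = −(4.559)/3290 = -1.3858e-03; σ = Eε = 45800 · -1.3858e-03 = -63.47 MPa.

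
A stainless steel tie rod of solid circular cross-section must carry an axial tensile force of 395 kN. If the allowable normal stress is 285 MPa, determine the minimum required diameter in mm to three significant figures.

42.0 mm

Required area A ≥ P/σ_allow = 395000/285 = 1386 mm².
For a solid circular section, d ≥ √(4A/π) = 42.01 mm.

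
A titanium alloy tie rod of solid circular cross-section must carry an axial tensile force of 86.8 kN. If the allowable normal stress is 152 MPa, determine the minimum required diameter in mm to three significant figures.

27.0 mm

Required area A ≥ P/σ_allow = 86800/152 = 571.1 mm².
For a solid circular section, d ≥ √(4A/π) = 26.96 mm.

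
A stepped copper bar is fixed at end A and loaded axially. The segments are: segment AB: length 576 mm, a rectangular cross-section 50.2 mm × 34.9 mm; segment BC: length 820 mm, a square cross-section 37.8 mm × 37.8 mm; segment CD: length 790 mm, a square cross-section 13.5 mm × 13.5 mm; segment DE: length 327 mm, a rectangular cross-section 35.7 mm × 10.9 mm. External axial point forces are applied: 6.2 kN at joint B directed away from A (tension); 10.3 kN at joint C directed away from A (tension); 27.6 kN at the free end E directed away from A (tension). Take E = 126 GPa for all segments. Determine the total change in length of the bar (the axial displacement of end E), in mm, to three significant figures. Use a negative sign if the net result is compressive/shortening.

Internal axial forces (sectioning from the free end, tension +): N_DE = 27.6 kN, N_CD = 27.6 kN, N_BC = 37.9 kN, N_AB = 44.1 kN.
A_AB = 1752 mm².
A_BC = 1429 mm².
A_CD = 182.2 mm².
A_DE = 389.1 mm².
δ_AB = 44100·576/(1752·126000) = 0.1151 mm
δ_BC = 37900·820/(1429·126000) = 0.1726 mm
δ_CD = 27600·790/(182.2·126000) = 0.9495 mm
δ_DE = 27600·327/(389.1·126000) = 0.1841 mm
δ = Σδ_i = 1.421 mm.

1.42 mm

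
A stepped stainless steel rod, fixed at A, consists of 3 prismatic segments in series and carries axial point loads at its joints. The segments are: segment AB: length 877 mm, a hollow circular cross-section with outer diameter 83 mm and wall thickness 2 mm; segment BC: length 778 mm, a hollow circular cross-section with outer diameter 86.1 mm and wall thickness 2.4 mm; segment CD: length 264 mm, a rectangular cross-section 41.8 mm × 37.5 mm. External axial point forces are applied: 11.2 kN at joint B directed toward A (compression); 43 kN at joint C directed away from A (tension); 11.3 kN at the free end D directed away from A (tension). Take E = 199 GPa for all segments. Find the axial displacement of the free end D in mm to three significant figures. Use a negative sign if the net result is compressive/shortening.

Internal axial forces (sectioning from the free end, tension +): N_CD = 11.3 kN, N_BC = 54.3 kN, N_AB = 43.1 kN.
A_AB = 508.9 mm².
A_BC = 631.1 mm².
A_CD = 1568 mm².
δ_AB = 43100·877/(508.9·199000) = 0.3732 mm
δ_BC = 54300·778/(631.1·199000) = 0.3364 mm
δ_CD = 11300·264/(1568·199000) = 0.009564 mm
δ = Σδ_i = 0.7192 mm.

0.719 mm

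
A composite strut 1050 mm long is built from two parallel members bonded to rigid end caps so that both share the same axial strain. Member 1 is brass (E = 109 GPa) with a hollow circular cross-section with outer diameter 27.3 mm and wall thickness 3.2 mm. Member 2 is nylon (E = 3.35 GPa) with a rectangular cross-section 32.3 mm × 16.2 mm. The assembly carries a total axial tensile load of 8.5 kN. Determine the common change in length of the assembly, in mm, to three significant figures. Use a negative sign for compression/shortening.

A_1 = 242.3 mm².
A_2 = 523.3 mm².
Equal strain + equilibrium ⇒ each member carries load in proportion to AE: A₁E₁ = 26410000 N, A₂E₂ = 1753000 N, ΣAE = 28160000 N.
δ = PL/ΣAE = 8500·1050/28160000 = 0.3169 mm.

0.317 mm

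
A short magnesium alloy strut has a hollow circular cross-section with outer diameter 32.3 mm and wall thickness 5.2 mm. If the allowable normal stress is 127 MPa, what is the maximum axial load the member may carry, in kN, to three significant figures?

56.2 kN

A = 442.7 mm².
P_max = σ_allow · A = 127 · 442.7 = 56220 N = 56.22 kN.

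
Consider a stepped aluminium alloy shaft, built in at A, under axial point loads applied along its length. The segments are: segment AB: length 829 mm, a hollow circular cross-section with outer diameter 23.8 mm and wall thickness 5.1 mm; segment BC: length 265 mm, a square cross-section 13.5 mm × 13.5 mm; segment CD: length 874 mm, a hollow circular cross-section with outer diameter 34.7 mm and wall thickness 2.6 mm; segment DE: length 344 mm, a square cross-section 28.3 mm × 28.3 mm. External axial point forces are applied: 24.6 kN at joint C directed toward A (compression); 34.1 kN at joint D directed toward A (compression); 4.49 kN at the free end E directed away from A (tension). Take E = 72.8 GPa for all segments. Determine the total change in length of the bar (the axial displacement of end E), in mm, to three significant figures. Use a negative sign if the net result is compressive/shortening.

Internal axial forces (sectioning from the free end, tension +): N_DE = 4.49 kN, N_CD = -29.61 kN, N_BC = -54.21 kN, N_AB = -54.21 kN.
A_AB = 299.6 mm².
A_BC = 182.2 mm².
A_CD = 262.2 mm².
A_DE = 800.9 mm².
δ_AB = -54210·829/(299.6·72800) = -2.06 mm
δ_BC = -54210·265/(182.2·72800) = -1.083 mm
δ_CD = -29610·874/(262.2·72800) = -1.356 mm
δ_DE = 4490·344/(800.9·72800) = 0.02649 mm
δ = Σδ_i = -4.472 mm.

-4.47 mm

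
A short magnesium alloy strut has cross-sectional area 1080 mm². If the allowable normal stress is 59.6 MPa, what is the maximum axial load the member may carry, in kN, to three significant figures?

64.4 kN

P_max = σ_allow · A = 59.6 · 1080 = 64370 N = 64.37 kN.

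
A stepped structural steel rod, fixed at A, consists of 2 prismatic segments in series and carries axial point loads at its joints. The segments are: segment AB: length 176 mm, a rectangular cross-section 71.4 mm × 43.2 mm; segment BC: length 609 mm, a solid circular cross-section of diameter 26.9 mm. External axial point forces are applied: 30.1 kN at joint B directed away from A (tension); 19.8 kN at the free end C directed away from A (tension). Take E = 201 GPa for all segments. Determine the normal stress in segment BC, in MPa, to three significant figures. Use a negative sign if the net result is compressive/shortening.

34.8 MPa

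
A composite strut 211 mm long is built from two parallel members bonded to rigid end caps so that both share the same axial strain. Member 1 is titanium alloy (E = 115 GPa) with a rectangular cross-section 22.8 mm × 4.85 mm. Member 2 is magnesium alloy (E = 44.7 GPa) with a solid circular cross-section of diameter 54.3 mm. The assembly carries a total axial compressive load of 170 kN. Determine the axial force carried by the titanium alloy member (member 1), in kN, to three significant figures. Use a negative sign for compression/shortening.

A_1 = 110.6 mm².
A_2 = 2316 mm².
Equal strain + equilibrium ⇒ each member carries load in proportion to AE: A₁E₁ = 12720000 N, A₂E₂ = 103500000 N, ΣAE = 116200000 N.
F₁ = P·A₁E₁/ΣAE = -170000·12720000/116200000 = -18600 N.

-18.6 kN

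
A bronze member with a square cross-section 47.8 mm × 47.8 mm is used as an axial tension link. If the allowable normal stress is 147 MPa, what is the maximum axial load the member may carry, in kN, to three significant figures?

A = 2285 mm².
P_max = σ_allow · A = 147 · 2285 = 335900 N = 335.9 kN.

336 kN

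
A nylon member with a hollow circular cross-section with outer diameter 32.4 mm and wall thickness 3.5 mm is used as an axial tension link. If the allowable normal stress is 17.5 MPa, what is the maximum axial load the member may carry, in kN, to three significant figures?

A = 317.8 mm².
P_max = σ_allow · A = 17.5 · 317.8 = 5561 N = 5.561 kN.

5.56 kN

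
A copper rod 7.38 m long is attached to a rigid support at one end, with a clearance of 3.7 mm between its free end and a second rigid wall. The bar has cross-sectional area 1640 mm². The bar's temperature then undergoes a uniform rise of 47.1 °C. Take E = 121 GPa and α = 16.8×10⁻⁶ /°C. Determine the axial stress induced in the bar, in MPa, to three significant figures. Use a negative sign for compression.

-35.1 MPa

Free thermal expansion αLΔT = 16.8e-6 · 7380 · 47.1 = 5.84 mm.
The walls engage after the gap closes; constrained expansion = 5.84 − 3.7 = 2.14 mm.
The walls impose strain ε = −(2.14)/7380 = -2.8992e-04; σ = Eε = 121000 · -2.8992e-04 = -35.08 MPa.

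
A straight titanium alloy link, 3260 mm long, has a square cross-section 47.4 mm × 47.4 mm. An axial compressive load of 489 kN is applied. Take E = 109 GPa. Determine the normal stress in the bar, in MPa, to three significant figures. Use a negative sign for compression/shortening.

A = 2247 mm².
σ = N/A = -489000/2247 = -217.6 MPa.

-218 MPa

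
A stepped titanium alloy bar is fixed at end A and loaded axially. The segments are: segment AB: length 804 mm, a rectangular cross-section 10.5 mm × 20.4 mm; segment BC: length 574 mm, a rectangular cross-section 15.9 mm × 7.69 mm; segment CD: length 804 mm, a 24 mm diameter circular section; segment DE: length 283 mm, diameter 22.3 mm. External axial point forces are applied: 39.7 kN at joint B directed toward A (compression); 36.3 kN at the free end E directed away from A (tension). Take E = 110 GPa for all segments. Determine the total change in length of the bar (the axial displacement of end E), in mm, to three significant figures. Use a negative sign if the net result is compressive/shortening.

Internal axial forces (sectioning from the free end, tension +): N_DE = 36.3 kN, N_CD = 36.3 kN, N_BC = 36.3 kN, N_AB = -3.4 kN.
A_AB = 214.2 mm².
A_BC = 122.3 mm².
A_CD = 452.4 mm².
A_DE = 390.6 mm².
δ_AB = -3400·804/(214.2·110000) = -0.116 mm
δ_BC = 36300·574/(122.3·110000) = 1.549 mm
δ_CD = 36300·804/(452.4·110000) = 0.5865 mm
δ_DE = 36300·283/(390.6·110000) = 0.2391 mm
δ = Σδ_i = 2.259 mm.

2.26 mm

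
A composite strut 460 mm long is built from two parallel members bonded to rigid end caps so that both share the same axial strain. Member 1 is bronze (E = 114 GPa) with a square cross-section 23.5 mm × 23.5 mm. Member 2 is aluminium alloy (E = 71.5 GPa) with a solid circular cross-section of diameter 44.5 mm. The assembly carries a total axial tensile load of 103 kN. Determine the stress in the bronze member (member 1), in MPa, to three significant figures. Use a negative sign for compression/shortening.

A_1 = 552.2 mm².
A_2 = 1555 mm².
Equal strain + equilibrium ⇒ each member carries load in proportion to AE: A₁E₁ = 62960000 N, A₂E₂ = 111200000 N, ΣAE = 174200000 N.
σ₁ = P·E₁/ΣAE = 103000·114000/174200000 = 67.42 MPa.

67.4 MPa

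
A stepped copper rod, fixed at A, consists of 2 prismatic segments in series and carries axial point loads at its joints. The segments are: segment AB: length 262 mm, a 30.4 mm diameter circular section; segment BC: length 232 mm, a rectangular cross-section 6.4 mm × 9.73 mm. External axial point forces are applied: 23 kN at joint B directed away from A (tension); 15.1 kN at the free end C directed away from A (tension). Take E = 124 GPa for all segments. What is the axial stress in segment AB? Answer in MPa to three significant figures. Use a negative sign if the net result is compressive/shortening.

Internal axial forces (sectioning from the free end, tension +): N_BC = 15.1 kN, N_AB = 38.1 kN.
A_AB = 725.8 mm².
σ_AB = N_AB/A_AB = 38100/725.8 = 52.49 MPa.

52.5 MPa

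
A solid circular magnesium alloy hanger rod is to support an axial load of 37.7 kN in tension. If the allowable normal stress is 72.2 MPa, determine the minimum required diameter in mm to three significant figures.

25.8 mm

Required area A ≥ P/σ_allow = 37700/72.2 = 522.2 mm².
For a solid circular section, d ≥ √(4A/π) = 25.78 mm.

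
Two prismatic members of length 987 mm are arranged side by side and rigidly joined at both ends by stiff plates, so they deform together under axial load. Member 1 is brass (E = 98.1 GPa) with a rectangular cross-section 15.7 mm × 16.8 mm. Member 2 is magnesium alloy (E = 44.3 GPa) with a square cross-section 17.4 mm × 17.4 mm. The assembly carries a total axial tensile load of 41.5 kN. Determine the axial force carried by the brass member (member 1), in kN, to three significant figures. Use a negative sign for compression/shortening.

27.3 kN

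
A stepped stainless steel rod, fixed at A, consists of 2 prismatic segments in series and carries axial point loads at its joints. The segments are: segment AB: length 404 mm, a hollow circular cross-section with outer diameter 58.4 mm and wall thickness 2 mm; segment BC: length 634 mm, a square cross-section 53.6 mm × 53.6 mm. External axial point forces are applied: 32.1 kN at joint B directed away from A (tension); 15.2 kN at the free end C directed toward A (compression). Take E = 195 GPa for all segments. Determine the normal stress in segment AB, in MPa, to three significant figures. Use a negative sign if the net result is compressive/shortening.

47.7 MPa

Internal axial forces (sectioning from the free end, tension +): N_BC = -15.2 kN, N_AB = 16.9 kN.
A_AB = 354.4 mm².
σ_AB = N_AB/A_AB = 16900/354.4 = 47.69 MPa.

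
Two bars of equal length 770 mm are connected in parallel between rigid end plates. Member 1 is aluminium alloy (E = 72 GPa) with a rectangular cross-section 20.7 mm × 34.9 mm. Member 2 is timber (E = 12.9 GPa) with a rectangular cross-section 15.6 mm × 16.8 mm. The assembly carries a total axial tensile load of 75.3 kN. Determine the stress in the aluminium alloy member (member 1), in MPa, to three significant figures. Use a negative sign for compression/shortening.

97.9 MPa

A_1 = 722.4 mm².
A_2 = 262.1 mm².
Equal strain + equilibrium ⇒ each member carries load in proportion to AE: A₁E₁ = 52010000 N, A₂E₂ = 3381000 N, ΣAE = 55400000 N.
σ₁ = P·E₁/ΣAE = 75300·72000/55400000 = 97.87 MPa.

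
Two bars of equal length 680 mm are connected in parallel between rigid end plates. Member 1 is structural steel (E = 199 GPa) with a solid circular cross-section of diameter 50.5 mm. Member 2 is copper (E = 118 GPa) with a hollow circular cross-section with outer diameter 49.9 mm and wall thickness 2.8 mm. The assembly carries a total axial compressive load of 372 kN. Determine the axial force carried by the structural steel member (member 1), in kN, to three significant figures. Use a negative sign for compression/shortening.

A_1 = 2003 mm².
A_2 = 414.3 mm².
Equal strain + equilibrium ⇒ each member carries load in proportion to AE: A₁E₁ = 398600000 N, A₂E₂ = 48890000 N, ΣAE = 447500000 N.
F₁ = P·A₁E₁/ΣAE = -372000·398600000/447500000 = -331400 N.

-331 kN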